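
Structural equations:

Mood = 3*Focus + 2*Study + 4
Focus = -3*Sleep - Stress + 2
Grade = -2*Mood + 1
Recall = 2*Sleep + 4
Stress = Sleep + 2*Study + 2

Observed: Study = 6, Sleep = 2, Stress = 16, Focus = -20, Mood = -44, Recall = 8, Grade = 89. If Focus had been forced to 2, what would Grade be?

-43

The intervention breaks the incoming arrows to Focus: Focus = -3*Sleep - Stress + 2 no longer applies, and Focus = 2.
Mood = 3*Focus + 2*Study + 4  [with Focus=2, Study=6]  = 22
Grade = -2*Mood + 1  [with Mood=22]  = -43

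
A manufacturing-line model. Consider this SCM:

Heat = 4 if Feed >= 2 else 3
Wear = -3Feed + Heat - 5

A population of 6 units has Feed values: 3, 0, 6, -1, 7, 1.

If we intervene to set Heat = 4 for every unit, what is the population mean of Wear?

-9

Under do(Heat=4), Heat's equation is replaced by Heat=4 for every unit. Per-unit Wear: -10, -1, -19, 2, -22, -4. Mean = -9.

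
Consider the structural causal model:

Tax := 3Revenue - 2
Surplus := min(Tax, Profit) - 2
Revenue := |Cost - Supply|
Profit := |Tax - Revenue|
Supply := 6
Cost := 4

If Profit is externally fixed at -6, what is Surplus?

The intervention breaks the incoming arrows to Profit: Profit := |Tax - Revenue| no longer applies, and Profit = -6.
Revenue = |Cost - Supply|  [with Cost=4, Supply=6]  = 2
Tax = 3Revenue - 2  [with Revenue=2]  = 4
Surplus = min(Tax, Profit) - 2  [with Tax=4, Profit=-6]  = -8

-8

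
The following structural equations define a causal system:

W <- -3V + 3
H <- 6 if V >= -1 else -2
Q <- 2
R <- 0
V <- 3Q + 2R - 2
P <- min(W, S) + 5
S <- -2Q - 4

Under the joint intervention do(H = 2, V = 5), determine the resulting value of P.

Setting H = 2, V = 5 by intervention discards those variables' equations.
W = -3V + 3  [with V=5]  = -12
S = -2Q - 4  [with Q=2]  = -8
P = min(W, S) + 5  [with W=-12, S=-8]  = -7

-7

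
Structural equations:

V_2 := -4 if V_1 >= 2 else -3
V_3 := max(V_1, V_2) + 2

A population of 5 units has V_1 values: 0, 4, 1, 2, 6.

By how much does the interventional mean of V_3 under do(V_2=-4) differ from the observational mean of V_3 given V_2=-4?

-1.4

Under do(V_2=-4), V_2's equation is replaced by V_2=-4 for every unit. Per-unit V_3: 2, 6, 3, 4, 8. Mean = 4.6.
Observing V_2=-4 restricts to units where V_2's equation naturally yields -4: V_1 ∈ {4, 2, 6}. In that subpopulation V_3 = 6, 4, 8, mean 6.
Difference = 4.6 − 6 = -1.4.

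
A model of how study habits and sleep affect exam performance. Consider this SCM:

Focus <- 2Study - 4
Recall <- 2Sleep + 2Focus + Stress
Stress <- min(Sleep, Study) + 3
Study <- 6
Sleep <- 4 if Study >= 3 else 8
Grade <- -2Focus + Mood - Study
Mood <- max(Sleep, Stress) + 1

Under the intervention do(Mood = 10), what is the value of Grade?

-12

Under do(Mood=10), the mechanism Mood <- max(Sleep, Stress) + 1 is discarded; Mood is fixed at 10.
Focus = 2Study - 4  [with Study=6]  = 8
Grade = -2Focus + Mood - Study  [with Focus=8, Mood=10, Study=6]  = -12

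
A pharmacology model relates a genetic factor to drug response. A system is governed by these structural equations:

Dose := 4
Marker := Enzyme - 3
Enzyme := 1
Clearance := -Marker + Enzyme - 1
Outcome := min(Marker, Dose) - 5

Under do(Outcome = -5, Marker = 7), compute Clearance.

Under do(Outcome = -5, Marker = 7), each intervened variable's structural equation is replaced by its fixed value.
Clearance = -Marker + Enzyme - 1  [with Marker=7, Enzyme=1]  = -7

-7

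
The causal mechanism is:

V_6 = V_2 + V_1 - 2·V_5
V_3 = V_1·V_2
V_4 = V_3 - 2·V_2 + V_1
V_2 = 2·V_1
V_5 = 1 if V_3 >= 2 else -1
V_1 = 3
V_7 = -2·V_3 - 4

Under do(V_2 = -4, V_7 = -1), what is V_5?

-1

Setting V_2 = -4, V_7 = -1 by intervention discards those variables' equations.
V_3 = V_1·V_2  [with V_1=3, V_2=-4]  = -12
V_5 = 1 if V_3 >= 2 else -1  [with V_3=-12]  = -1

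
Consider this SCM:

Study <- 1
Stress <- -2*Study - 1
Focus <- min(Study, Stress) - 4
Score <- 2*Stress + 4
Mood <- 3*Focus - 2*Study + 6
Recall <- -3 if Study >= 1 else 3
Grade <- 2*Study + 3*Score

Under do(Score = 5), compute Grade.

17

The intervention breaks the incoming arrows to Score: Score <- 2*Stress + 4 no longer applies, and Score = 5.
Grade = 2*Study + 3*Score  [with Study=1, Score=5]  = 17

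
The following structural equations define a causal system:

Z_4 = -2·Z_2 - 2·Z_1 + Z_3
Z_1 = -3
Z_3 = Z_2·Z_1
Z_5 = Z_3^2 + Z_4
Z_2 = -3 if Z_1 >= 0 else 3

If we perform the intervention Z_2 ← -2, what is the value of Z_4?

16

Under do(Z_2=-2), the mechanism Z_2 = -3 if Z_1 >= 0 else 3 is discarded; Z_2 is fixed at -2.
Z_3 = Z_2·Z_1  [with Z_2=-2, Z_1=-3]  = 6
Z_4 = -2·Z_2 - 2·Z_1 + Z_3  [with Z_2=-2, Z_1=-3, Z_3=6]  = 16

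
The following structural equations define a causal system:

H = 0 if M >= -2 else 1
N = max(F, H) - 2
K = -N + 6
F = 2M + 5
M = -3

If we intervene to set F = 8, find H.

1

Under do(F=8), the mechanism F = 2M + 5 is discarded; F is fixed at 8.
Since H is not a descendant of the intervened variable, it is unaffected.
H = 0 if M >= -2 else 1  [with M=-3]  = 1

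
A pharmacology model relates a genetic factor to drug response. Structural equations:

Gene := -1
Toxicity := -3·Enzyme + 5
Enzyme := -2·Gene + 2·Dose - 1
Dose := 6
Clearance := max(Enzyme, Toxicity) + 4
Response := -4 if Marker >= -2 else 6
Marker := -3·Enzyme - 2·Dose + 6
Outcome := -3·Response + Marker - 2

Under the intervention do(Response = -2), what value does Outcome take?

do(Response=-2) replaces the equation Response := -4 if Marker >= -2 else 6 with the constant Response = -2.
Enzyme = -2·Gene + 2·Dose - 1  [with Gene=-1, Dose=6]  = 13
Marker = -3·Enzyme - 2·Dose + 6  [with Enzyme=13, Dose=6]  = -45
Outcome = -3·Response + Marker - 2  [with Response=-2, Marker=-45]  = -41

-41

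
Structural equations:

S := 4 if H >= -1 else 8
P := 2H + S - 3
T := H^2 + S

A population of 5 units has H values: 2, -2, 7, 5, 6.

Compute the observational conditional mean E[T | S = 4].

32.5

E[T|S=4] averages over only the 4 units with S=4 (H = 2, 7, 5, 6): T = 8, 53, 29, 40, mean 32.5.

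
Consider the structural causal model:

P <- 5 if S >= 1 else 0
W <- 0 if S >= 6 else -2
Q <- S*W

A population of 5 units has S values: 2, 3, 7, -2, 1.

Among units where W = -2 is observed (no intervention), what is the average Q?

-2

Conditioning on W=-2 selects the 4 unit(s) with S ∈ {2, 3, -2, 1}. Their Q values: -4, -6, 4, -2. Mean = -2.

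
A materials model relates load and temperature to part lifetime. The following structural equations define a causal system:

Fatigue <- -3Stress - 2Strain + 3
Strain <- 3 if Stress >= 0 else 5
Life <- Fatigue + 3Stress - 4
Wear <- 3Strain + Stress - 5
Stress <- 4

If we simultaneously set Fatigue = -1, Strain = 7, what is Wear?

Setting Fatigue = -1, Strain = 7 by intervention discards those variables' equations.
Wear = 3Strain + Stress - 5  [with Strain=7, Stress=4]  = 20

20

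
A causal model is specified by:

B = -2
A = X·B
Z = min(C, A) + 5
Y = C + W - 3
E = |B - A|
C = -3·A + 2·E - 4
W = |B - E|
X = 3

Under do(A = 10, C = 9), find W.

14

Under do(A = 10, C = 9), each intervened variable's structural equation is replaced by its fixed value.
E = |B - A|  [with B=-2, A=10]  = 12
W = |B - E|  [with B=-2, E=12]  = 14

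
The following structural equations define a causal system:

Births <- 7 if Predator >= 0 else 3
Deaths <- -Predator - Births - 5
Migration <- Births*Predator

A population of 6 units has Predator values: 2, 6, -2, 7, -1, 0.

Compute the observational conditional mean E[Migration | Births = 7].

26.25

Conditioning on Births=7 selects the 4 unit(s) with Predator ∈ {2, 6, 7, 0}. Their Migration values: 14, 42, 49, 0. Mean = 26.25.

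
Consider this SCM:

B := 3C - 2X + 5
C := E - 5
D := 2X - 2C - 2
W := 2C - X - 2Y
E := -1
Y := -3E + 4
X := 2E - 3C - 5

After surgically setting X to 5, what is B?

Intervening sets X = 5 and removes its equation (X := 2E - 3C - 5).
C = E - 5  [with E=-1]  = -6
B = 3C - 2X + 5  [with C=-6, X=5]  = -23

-23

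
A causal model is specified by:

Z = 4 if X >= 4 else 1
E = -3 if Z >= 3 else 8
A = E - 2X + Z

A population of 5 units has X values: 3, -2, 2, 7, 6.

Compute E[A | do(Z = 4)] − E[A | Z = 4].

6.6

do(Z=4) breaks Z's dependence on X. With Z=4 fixed, A across the units is -5, 5, -3, -13, -11, mean -5.4.
E[A|Z=4] averages over only the 2 units with Z=4 (X = 7, 6): A = -13, -11, mean -12.
Difference = -5.4 − (-12) = 6.6.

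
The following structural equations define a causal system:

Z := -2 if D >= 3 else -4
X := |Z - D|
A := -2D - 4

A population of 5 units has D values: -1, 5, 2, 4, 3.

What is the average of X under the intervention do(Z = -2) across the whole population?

Under do(Z=-2), Z's equation is replaced by Z=-2 for every unit. Per-unit X: 1, 7, 4, 6, 5. Mean = 4.6.

4.6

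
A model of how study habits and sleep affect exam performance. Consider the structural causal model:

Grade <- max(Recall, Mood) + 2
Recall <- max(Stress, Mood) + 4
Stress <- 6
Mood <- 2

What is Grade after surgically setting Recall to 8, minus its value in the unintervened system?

The intervention breaks the incoming arrows to Recall: Recall <- max(Stress, Mood) + 4 no longer applies, and Recall = 8.
Grade = max(Recall, Mood) + 2  [with Recall=8, Mood=2]  = 10
Without intervention: Recall = max(Stress, Mood) + 4  [with Stress=6, Mood=2]  = 10; Grade = max(Recall, Mood) + 2  [with Recall=10, Mood=2]  = 12.
Change = 10 − 12 = -2.

-2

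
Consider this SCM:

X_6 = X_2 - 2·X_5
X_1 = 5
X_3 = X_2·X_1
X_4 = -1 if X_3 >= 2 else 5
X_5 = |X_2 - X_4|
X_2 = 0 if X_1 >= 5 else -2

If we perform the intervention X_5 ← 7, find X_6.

-14

The intervention breaks the incoming arrows to X_5: X_5 = |X_2 - X_4| no longer applies, and X_5 = 7.
X_2 = 0 if X_1 >= 5 else -2  [with X_1=5]  = 0
X_6 = X_2 - 2·X_5  [with X_2=0, X_5=7]  = -14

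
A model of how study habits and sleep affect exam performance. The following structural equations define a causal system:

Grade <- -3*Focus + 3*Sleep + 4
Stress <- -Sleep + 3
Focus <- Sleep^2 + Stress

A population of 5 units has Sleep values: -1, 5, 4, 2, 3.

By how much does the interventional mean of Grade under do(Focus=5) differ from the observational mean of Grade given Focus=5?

The intervention sets Focus=5 in all 5 units regardless of Sleep. Recomputing Grade per unit gives -14, 4, 1, -5, -2; average -3.2.
E[Grade|Focus=5] averages over only the 2 units with Focus=5 (Sleep = -1, 2): Grade = -14, -5, mean -9.5.
Difference = -3.2 − (-9.5) = 6.3.

6.3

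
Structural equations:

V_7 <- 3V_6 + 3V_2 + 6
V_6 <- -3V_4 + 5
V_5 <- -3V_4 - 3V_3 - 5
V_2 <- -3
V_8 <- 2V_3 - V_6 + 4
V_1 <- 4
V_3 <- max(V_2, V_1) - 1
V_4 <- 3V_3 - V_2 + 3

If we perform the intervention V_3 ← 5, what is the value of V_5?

-83

do(V_3=5) replaces the equation V_3 <- max(V_2, V_1) - 1 with the constant V_3 = 5.
V_4 = 3V_3 - V_2 + 3  [with V_3=5, V_2=-3]  = 21
V_5 = -3V_4 - 3V_3 - 5  [with V_4=21, V_3=5]  = -83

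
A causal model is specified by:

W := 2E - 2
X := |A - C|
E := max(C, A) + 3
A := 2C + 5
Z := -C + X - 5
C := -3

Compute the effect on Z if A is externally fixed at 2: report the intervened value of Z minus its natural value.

Under do(A=2), the mechanism A := 2C + 5 is discarded; A is fixed at 2.
X = |A - C|  [with A=2, C=-3]  = 5
Z = -C + X - 5  [with C=-3, X=5]  = 3
Without intervention: A = 2C + 5  [with C=-3]  = -1; X = |A - C|  [with A=-1, C=-3]  = 2; Z = -C + X - 5  [with C=-3, X=2]  = 0.
Change = 3 − 0 = 3.

3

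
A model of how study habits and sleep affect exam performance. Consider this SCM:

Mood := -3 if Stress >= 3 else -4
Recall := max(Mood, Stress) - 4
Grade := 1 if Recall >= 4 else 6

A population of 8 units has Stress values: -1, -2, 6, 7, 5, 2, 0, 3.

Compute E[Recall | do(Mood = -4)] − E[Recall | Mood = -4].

Under do(Mood=-4), Mood's equation is replaced by Mood=-4 for every unit. Per-unit Recall: -5, -6, 2, 3, 1, -2, -4, -1. Mean = -1.5.
Conditioning on Mood=-4 selects the 4 unit(s) with Stress ∈ {-1, -2, 2, 0}. Their Recall values: -5, -6, -2, -4. Mean = -4.25.
Difference = -1.5 − (-4.25) = 2.75.

2.75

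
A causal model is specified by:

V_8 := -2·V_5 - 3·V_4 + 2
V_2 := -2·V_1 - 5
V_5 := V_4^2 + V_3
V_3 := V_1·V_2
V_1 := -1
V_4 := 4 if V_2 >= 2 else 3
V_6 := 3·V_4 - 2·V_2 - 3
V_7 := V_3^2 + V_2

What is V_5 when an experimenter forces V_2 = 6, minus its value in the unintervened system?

-2

do(V_2=6) replaces the equation V_2 := -2·V_1 - 5 with the constant V_2 = 6.
V_3 = V_1·V_2  [with V_1=-1, V_2=6]  = -6
V_4 = 4 if V_2 >= 2 else 3  [with V_2=6]  = 4
V_5 = V_4^2 + V_3  [with V_4=4, V_3=-6]  = 10
Without intervention: V_2 = -2·V_1 - 5  [with V_1=-1]  = -3; V_3 = V_1·V_2  [with V_1=-1, V_2=-3]  = 3; V_4 = 4 if V_2 >= 2 else 3  [with V_2=-3]  = 3; V_5 = V_4^2 + V_3  [with V_4=3, V_3=3]  = 12.
Change = 10 − 12 = -2.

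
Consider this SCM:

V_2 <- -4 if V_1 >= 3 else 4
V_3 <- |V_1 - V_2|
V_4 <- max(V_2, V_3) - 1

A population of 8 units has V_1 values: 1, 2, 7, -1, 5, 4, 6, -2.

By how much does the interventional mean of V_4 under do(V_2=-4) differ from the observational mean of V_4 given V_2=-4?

Every unit gets V_2=-4 under the intervention. V_4 values become 4, 5, 10, 2, 8, 7, 9, 1; E[V_4|do(V_2=-4)] = 5.75.
Conditioning on V_2=-4 selects the 4 unit(s) with V_1 ∈ {7, 5, 4, 6}. Their V_4 values: 10, 8, 7, 9. Mean = 8.5.
Difference = 5.75 − 8.5 = -2.75.

-2.75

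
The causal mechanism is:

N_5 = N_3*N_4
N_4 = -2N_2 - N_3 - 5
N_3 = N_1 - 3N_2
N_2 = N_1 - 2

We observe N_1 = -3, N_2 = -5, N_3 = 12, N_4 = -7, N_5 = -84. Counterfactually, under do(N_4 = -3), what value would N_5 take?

-36

Intervening sets N_4 = -3 and removes its equation (N_4 = -2N_2 - N_3 - 5).
N_2 = N_1 - 2  [with N_1=-3]  = -5
N_3 = N_1 - 3N_2  [with N_1=-3, N_2=-5]  = 12
N_5 = N_3*N_4  [with N_3=12, N_4=-3]  = -36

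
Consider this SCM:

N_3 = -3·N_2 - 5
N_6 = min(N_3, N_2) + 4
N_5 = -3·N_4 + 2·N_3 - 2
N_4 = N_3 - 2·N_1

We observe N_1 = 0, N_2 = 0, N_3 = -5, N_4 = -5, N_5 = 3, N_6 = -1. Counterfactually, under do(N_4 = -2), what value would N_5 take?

Intervening sets N_4 = -2 and removes its equation (N_4 = N_3 - 2·N_1).
N_3 = -3·N_2 - 5  [with N_2=0]  = -5
N_5 = -3·N_4 + 2·N_3 - 2  [with N_4=-2, N_3=-5]  = -6

-6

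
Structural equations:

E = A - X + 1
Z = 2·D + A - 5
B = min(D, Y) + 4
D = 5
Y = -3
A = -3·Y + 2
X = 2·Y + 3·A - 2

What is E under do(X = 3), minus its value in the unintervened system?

22

Under do(X=3), the mechanism X = 2·Y + 3·A - 2 is discarded; X is fixed at 3.
A = -3·Y + 2  [with Y=-3]  = 11
E = A - X + 1  [with A=11, X=3]  = 9
Without intervention: A = -3·Y + 2  [with Y=-3]  = 11; X = 2·Y + 3·A - 2  [with Y=-3, A=11]  = 25; E = A - X + 1  [with A=11, X=25]  = -13.
Change = 9 − (-13) = 22.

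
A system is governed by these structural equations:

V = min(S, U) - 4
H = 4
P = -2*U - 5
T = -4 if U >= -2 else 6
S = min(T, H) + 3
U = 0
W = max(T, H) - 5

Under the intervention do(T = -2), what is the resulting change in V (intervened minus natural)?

1

The intervention breaks the incoming arrows to T: T = -4 if U >= -2 else 6 no longer applies, and T = -2.
S = min(T, H) + 3  [with T=-2, H=4]  = 1
V = min(S, U) - 4  [with S=1, U=0]  = -4
Without intervention: T = -4 if U >= -2 else 6  [with U=0]  = -4; S = min(T, H) + 3  [with T=-4, H=4]  = -1; V = min(S, U) - 4  [with S=-1, U=0]  = -5.
Change = -4 − (-5) = 1.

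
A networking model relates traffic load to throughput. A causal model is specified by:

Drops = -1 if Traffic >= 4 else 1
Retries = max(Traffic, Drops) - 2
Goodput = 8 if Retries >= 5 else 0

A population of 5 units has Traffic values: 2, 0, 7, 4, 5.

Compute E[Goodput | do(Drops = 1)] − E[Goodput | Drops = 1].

1.6

do(Drops=1) breaks Drops's dependence on Traffic. With Drops=1 fixed, Goodput across the units is 0, 0, 8, 0, 0, mean 1.6.
Conditioning on Drops=1 selects the 2 unit(s) with Traffic ∈ {2, 0}. Their Goodput values: 0, 0. Mean = 0.
Difference = 1.6 − 0 = 1.6.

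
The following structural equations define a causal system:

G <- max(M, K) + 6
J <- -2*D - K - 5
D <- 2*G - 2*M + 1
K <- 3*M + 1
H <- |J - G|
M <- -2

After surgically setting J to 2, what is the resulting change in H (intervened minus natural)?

-28

The intervention breaks the incoming arrows to J: J <- -2*D - K - 5 no longer applies, and J = 2.
K = 3*M + 1  [with M=-2]  = -5
G = max(M, K) + 6  [with M=-2, K=-5]  = 4
H = |J - G|  [with J=2, G=4]  = 2
Without intervention: K = 3*M + 1  [with M=-2]  = -5; G = max(M, K) + 6  [with M=-2, K=-5]  = 4; D = 2*G - 2*M + 1  [with G=4, M=-2]  = 13; J = -2*D - K - 5  [with D=13, K=-5]  = -26; H = |J - G|  [with J=-26, G=4]  = 30.
Change = 2 − 30 = -28.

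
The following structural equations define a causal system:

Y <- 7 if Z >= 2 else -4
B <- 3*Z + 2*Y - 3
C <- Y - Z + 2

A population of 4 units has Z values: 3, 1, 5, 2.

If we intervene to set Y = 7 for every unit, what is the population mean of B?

19.25

The intervention sets Y=7 in all 4 units regardless of Z. Recomputing B per unit gives 20, 14, 26, 17; average 19.25.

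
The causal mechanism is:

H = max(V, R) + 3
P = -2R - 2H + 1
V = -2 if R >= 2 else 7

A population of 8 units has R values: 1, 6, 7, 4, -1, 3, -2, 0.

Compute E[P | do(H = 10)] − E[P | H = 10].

-2.5

do(H=10) breaks H's dependence on R. With H=10 fixed, P across the units is -21, -31, -33, -27, -17, -25, -15, -19, mean -23.5.
Observing H=10 restricts to units where H's equation naturally yields 10: R ∈ {1, 7, -1, -2, 0}. In that subpopulation P = -21, -33, -17, -15, -19, mean -21.
Difference = -23.5 − (-21) = -2.5.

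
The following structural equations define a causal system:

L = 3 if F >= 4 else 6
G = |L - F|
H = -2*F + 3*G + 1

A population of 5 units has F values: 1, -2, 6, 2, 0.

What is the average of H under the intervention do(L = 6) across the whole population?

do(L=6) breaks L's dependence on F. With L=6 fixed, H across the units is 14, 29, -11, 9, 19, mean 12.

12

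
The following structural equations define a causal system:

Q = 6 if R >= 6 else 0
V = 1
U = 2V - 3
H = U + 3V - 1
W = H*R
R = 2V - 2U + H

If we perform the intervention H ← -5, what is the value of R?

The intervention breaks the incoming arrows to H: H = U + 3V - 1 no longer applies, and H = -5.
U = 2V - 3  [with V=1]  = -1
R = 2V - 2U + H  [with V=1, U=-1, H=-5]  = -1

-1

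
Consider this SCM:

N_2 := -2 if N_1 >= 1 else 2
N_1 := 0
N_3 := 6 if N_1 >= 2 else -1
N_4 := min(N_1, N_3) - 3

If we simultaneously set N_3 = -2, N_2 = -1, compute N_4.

-5

The joint intervention fixes N_3 = -2, N_2 = -1, removing each variable's own equation.
N_4 = min(N_1, N_3) - 3  [with N_1=0, N_3=-2]  = -5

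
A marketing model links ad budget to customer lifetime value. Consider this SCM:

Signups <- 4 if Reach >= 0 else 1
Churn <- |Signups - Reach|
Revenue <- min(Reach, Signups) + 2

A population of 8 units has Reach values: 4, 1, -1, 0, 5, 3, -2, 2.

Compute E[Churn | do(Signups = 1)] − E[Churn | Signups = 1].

-0.5

The intervention sets Signups=1 in all 8 units regardless of Reach. Recomputing Churn per unit gives 3, 0, 2, 1, 4, 2, 3, 1; average 2.
E[Churn|Signups=1] averages over only the 2 units with Signups=1 (Reach = -1, -2): Churn = 2, 3, mean 2.5.
Difference = 2 − 2.5 = -0.5.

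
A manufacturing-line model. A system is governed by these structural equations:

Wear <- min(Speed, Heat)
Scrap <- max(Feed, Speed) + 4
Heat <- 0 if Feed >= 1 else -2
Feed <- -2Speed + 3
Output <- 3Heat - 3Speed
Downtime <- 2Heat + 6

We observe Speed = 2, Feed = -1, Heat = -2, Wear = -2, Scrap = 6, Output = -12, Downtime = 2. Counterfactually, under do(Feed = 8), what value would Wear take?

Under do(Feed=8), the mechanism Feed <- -2Speed + 3 is discarded; Feed is fixed at 8.
Heat = 0 if Feed >= 1 else -2  [with Feed=8]  = 0
Wear = min(Speed, Heat)  [with Speed=2, Heat=0]  = 0

0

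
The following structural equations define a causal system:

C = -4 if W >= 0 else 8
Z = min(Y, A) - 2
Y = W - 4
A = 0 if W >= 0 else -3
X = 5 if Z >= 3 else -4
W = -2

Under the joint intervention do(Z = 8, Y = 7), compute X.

5

Setting Z = 8, Y = 7 by intervention discards those variables' equations.
X = 5 if Z >= 3 else -4  [with Z=8]  = 5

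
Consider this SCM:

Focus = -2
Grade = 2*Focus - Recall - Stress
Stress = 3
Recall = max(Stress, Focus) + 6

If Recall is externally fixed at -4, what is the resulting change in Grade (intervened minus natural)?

13

The intervention breaks the incoming arrows to Recall: Recall = max(Stress, Focus) + 6 no longer applies, and Recall = -4.
Grade = 2*Focus - Recall - Stress  [with Focus=-2, Recall=-4, Stress=3]  = -3
Without intervention: Recall = max(Stress, Focus) + 6  [with Stress=3, Focus=-2]  = 9; Grade = 2*Focus - Recall - Stress  [with Focus=-2, Recall=9, Stress=3]  = -16.
Change = -3 − (-16) = 13.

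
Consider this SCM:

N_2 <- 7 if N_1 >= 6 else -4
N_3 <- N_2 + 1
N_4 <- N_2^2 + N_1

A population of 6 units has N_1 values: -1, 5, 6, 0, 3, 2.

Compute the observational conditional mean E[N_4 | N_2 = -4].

E[N_4|N_2=-4] averages over only the 5 units with N_2=-4 (N_1 = -1, 5, 0, 3, 2): N_4 = 15, 21, 16, 19, 18, mean 17.8.

17.8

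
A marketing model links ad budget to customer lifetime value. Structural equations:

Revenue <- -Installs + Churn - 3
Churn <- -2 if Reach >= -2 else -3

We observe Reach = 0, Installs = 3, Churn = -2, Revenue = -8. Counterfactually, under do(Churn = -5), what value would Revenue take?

-11

The intervention breaks the incoming arrows to Churn: Churn <- -2 if Reach >= -2 else -3 no longer applies, and Churn = -5.
Revenue = -Installs + Churn - 3  [with Installs=3, Churn=-5]  = -11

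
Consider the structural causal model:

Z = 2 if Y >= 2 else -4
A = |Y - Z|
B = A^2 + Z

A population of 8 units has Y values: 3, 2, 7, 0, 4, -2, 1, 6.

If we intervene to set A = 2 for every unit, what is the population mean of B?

Every unit gets A=2 under the intervention. B values become 6, 6, 6, 0, 6, 0, 0, 6; E[B|do(A=2)] = 3.75.

3.75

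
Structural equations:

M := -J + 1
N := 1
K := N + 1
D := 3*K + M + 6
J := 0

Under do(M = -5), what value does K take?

Under do(M=-5), the mechanism M := -J + 1 is discarded; M is fixed at -5.
Since K is not a descendant of the intervened variable, it is unaffected.
K = N + 1  [with N=1]  = 2

2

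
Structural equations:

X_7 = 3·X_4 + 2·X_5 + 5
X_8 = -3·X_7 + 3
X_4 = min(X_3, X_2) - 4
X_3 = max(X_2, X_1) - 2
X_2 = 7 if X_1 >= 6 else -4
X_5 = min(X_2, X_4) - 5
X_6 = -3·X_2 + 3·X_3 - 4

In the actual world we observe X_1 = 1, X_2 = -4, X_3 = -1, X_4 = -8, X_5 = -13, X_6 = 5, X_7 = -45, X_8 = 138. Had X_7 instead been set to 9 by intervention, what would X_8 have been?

do(X_7=9) replaces the equation X_7 = 3·X_4 + 2·X_5 + 5 with the constant X_7 = 9.
X_8 = -3·X_7 + 3  [with X_7=9]  = -24

-24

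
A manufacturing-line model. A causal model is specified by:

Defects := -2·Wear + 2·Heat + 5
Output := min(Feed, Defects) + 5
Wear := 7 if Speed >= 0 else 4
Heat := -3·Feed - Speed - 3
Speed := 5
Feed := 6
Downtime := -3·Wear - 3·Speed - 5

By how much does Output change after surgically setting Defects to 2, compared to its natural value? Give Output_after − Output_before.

The intervention breaks the incoming arrows to Defects: Defects := -2·Wear + 2·Heat + 5 no longer applies, and Defects = 2.
Output = min(Feed, Defects) + 5  [with Feed=6, Defects=2]  = 7
Without intervention: Heat = -3·Feed - Speed - 3  [with Feed=6, Speed=5]  = -26; Wear = 7 if Speed >= 0 else 4  [with Speed=5]  = 7; Defects = -2·Wear + 2·Heat + 5  [with Wear=7, Heat=-26]  = -61; Output = min(Feed, Defects) + 5  [with Feed=6, Defects=-61]  = -56.
Change = 7 − (-56) = 63.

63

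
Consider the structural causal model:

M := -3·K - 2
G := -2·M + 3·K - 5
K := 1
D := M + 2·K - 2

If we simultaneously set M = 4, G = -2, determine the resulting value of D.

4

The joint intervention fixes M = 4, G = -2, removing each variable's own equation.
D = M + 2·K - 2  [with M=4, K=1]  = 4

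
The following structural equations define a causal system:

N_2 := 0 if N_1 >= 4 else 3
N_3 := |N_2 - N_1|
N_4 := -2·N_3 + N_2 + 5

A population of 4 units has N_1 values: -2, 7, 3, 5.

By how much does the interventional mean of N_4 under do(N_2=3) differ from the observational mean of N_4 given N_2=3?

The intervention sets N_2=3 in all 4 units regardless of N_1. Recomputing N_4 per unit gives -2, 0, 8, 4; average 2.5.
Conditioning on N_2=3 selects the 2 unit(s) with N_1 ∈ {-2, 3}. Their N_4 values: -2, 8. Mean = 3.
Difference = 2.5 − 3 = -0.5.

-0.5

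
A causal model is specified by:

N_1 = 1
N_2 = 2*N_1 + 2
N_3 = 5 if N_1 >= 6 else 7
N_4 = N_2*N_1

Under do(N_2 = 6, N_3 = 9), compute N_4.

Setting N_2 = 6, N_3 = 9 by intervention discards those variables' equations.
N_4 = N_2*N_1  [with N_2=6, N_1=1]  = 6

6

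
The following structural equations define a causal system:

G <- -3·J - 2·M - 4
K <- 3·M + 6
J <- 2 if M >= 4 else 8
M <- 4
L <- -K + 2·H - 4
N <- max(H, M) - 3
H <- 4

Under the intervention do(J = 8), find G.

-36

The intervention breaks the incoming arrows to J: J <- 2 if M >= 4 else 8 no longer applies, and J = 8.
G = -3·J - 2·M - 4  [with J=8, M=4]  = -36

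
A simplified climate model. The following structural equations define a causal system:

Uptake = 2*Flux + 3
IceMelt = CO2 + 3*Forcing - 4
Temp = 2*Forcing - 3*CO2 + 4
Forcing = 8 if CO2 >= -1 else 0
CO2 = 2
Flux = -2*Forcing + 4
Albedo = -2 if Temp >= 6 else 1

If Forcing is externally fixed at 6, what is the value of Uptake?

-13

Under do(Forcing=6), the mechanism Forcing = 8 if CO2 >= -1 else 0 is discarded; Forcing is fixed at 6.
Flux = -2*Forcing + 4  [with Forcing=6]  = -8
Uptake = 2*Flux + 3  [with Flux=-8]  = -13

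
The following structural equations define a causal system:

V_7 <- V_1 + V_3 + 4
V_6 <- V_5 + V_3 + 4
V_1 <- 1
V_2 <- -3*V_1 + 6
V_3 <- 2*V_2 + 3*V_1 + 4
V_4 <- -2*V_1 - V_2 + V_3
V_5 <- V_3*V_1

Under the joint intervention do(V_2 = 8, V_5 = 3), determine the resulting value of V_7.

28

The joint intervention fixes V_2 = 8, V_5 = 3, removing each variable's own equation.
V_3 = 2*V_2 + 3*V_1 + 4  [with V_2=8, V_1=1]  = 23
V_7 = V_1 + V_3 + 4  [with V_1=1, V_3=23]  = 28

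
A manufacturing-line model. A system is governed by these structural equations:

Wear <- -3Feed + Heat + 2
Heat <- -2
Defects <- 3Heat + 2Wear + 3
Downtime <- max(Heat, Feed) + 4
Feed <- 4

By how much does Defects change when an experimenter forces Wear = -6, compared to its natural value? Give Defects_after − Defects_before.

12

The intervention breaks the incoming arrows to Wear: Wear <- -3Feed + Heat + 2 no longer applies, and Wear = -6.
Defects = 3Heat + 2Wear + 3  [with Heat=-2, Wear=-6]  = -15
Without intervention: Wear = -3Feed + Heat + 2  [with Feed=4, Heat=-2]  = -12; Defects = 3Heat + 2Wear + 3  [with Heat=-2, Wear=-12]  = -27.
Change = -15 − (-27) = 12.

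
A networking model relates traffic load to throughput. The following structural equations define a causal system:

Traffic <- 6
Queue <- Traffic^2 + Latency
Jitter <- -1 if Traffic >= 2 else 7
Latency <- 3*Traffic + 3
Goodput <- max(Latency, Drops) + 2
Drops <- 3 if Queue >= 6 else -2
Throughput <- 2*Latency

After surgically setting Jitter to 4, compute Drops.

3

The intervention breaks the incoming arrows to Jitter: Jitter <- -1 if Traffic >= 2 else 7 no longer applies, and Jitter = 4.
Since Drops is not a descendant of the intervened variable, it is unaffected.
Latency = 3*Traffic + 3  [with Traffic=6]  = 21
Queue = Traffic^2 + Latency  [with Traffic=6, Latency=21]  = 57
Drops = 3 if Queue >= 6 else -2  [with Queue=57]  = 3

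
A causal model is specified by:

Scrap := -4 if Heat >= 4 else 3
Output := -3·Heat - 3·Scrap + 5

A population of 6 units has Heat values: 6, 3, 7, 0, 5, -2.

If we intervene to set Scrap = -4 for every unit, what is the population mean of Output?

The intervention sets Scrap=-4 in all 6 units regardless of Heat. Recomputing Output per unit gives -1, 8, -4, 17, 2, 23; average 7.5.

7.5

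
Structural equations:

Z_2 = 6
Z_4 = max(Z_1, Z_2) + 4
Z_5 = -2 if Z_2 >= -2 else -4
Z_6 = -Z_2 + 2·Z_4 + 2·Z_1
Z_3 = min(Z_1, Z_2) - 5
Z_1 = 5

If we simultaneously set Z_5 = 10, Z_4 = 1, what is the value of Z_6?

Setting Z_5 = 10, Z_4 = 1 by intervention discards those variables' equations.
Z_6 = -Z_2 + 2·Z_4 + 2·Z_1  [with Z_2=6, Z_4=1, Z_1=5]  = 6

6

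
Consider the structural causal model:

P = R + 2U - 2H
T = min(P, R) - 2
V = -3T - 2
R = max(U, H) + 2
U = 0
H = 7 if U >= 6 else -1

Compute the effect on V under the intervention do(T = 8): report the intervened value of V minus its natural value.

-24

The intervention breaks the incoming arrows to T: T = min(P, R) - 2 no longer applies, and T = 8.
V = -3T - 2  [with T=8]  = -26
Without intervention: H = 7 if U >= 6 else -1  [with U=0]  = -1; R = max(U, H) + 2  [with U=0, H=-1]  = 2; P = R + 2U - 2H  [with R=2, U=0, H=-1]  = 4; T = min(P, R) - 2  [with P=4, R=2]  = 0; V = -3T - 2  [with T=0]  = -2.
Change = -26 − (-2) = -24.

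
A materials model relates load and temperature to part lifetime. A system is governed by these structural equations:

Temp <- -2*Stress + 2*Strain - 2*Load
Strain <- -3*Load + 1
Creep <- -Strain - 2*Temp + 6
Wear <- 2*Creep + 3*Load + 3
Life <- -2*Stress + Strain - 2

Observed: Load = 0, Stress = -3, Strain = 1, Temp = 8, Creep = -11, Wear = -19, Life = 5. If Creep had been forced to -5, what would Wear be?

-7

The intervention breaks the incoming arrows to Creep: Creep <- -Strain - 2*Temp + 6 no longer applies, and Creep = -5.
Wear = 2*Creep + 3*Load + 3  [with Creep=-5, Load=0]  = -7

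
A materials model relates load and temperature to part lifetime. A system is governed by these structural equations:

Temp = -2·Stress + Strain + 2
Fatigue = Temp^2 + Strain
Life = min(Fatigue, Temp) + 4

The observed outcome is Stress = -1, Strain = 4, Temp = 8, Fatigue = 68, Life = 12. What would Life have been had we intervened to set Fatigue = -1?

Intervening sets Fatigue = -1 and removes its equation (Fatigue = Temp^2 + Strain).
Temp = -2·Stress + Strain + 2  [with Stress=-1, Strain=4]  = 8
Life = min(Fatigue, Temp) + 4  [with Fatigue=-1, Temp=8]  = 3

3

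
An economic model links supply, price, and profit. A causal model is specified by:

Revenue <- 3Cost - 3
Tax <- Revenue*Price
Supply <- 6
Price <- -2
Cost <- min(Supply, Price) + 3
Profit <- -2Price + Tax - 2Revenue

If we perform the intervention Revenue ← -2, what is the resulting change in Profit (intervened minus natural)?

Under do(Revenue=-2), the mechanism Revenue <- 3Cost - 3 is discarded; Revenue is fixed at -2.
Tax = Revenue*Price  [with Revenue=-2, Price=-2]  = 4
Profit = -2Price + Tax - 2Revenue  [with Price=-2, Tax=4, Revenue=-2]  = 12
Without intervention: Cost = min(Supply, Price) + 3  [with Supply=6, Price=-2]  = 1; Revenue = 3Cost - 3  [with Cost=1]  = 0; Tax = Revenue*Price  [with Revenue=0, Price=-2]  = 0; Profit = -2Price + Tax - 2Revenue  [with Price=-2, Tax=0, Revenue=0]  = 4.
Change = 12 − 4 = 8.

8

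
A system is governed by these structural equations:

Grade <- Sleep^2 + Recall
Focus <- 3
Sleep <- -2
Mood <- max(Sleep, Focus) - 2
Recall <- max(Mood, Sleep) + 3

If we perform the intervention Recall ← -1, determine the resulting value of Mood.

Under do(Recall=-1), the mechanism Recall <- max(Mood, Sleep) + 3 is discarded; Recall is fixed at -1.
Since Mood is not a descendant of the intervened variable, it is unaffected.
Mood = max(Sleep, Focus) - 2  [with Sleep=-2, Focus=3]  = 1

1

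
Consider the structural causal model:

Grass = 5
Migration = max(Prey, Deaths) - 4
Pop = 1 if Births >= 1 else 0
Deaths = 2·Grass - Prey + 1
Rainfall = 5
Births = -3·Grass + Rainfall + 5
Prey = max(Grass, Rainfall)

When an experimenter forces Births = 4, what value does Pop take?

1

The intervention breaks the incoming arrows to Births: Births = -3·Grass + Rainfall + 5 no longer applies, and Births = 4.
Pop = 1 if Births >= 1 else 0  [with Births=4]  = 1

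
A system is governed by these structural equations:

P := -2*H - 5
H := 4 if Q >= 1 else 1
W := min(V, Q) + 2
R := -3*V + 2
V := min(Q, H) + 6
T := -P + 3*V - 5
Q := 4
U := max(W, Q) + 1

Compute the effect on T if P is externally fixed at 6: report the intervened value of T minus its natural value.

The intervention breaks the incoming arrows to P: P := -2*H - 5 no longer applies, and P = 6.
H = 4 if Q >= 1 else 1  [with Q=4]  = 4
V = min(Q, H) + 6  [with Q=4, H=4]  = 10
T = -P + 3*V - 5  [with P=6, V=10]  = 19
Without intervention: H = 4 if Q >= 1 else 1  [with Q=4]  = 4; V = min(Q, H) + 6  [with Q=4, H=4]  = 10; P = -2*H - 5  [with H=4]  = -13; T = -P + 3*V - 5  [with P=-13, V=10]  = 38.
Change = 19 − 38 = -19.

-19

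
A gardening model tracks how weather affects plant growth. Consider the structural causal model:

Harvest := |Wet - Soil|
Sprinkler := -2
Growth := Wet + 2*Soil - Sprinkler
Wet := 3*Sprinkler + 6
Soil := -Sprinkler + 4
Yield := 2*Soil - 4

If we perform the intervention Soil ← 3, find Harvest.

Under do(Soil=3), the mechanism Soil := -Sprinkler + 4 is discarded; Soil is fixed at 3.
Wet = 3*Sprinkler + 6  [with Sprinkler=-2]  = 0
Harvest = |Wet - Soil|  [with Wet=0, Soil=3]  = 3

3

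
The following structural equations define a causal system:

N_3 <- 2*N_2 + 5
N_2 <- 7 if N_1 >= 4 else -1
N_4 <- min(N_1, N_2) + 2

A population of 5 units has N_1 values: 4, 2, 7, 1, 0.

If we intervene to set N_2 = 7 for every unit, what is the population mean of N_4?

Every unit gets N_2=7 under the intervention. N_4 values become 6, 4, 9, 3, 2; E[N_4|do(N_2=7)] = 4.8.

4.8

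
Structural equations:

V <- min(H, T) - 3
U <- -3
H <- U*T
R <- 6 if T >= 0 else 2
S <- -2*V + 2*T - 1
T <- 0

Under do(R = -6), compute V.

-3

The intervention breaks the incoming arrows to R: R <- 6 if T >= 0 else 2 no longer applies, and R = -6.
Since V is not a descendant of the intervened variable, it is unaffected.
H = U*T  [with U=-3, T=0]  = 0
V = min(H, T) - 3  [with H=0, T=0]  = -3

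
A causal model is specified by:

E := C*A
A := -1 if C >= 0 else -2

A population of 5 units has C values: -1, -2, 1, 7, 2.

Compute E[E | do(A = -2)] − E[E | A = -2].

Under do(A=-2), A's equation is replaced by A=-2 for every unit. Per-unit E: 2, 4, -2, -14, -4. Mean = -2.8.
Conditioning on A=-2 selects the 2 unit(s) with C ∈ {-1, -2}. Their E values: 2, 4. Mean = 3.
Difference = -2.8 − 3 = -5.8.

-5.8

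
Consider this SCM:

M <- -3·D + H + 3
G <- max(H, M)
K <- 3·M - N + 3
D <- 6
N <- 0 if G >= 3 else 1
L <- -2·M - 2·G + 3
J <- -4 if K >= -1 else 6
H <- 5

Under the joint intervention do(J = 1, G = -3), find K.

-28

The joint intervention fixes J = 1, G = -3, removing each variable's own equation.
M = -3·D + H + 3  [with D=6, H=5]  = -10
N = 0 if G >= 3 else 1  [with G=-3]  = 1
K = 3·M - N + 3  [with M=-10, N=1]  = -28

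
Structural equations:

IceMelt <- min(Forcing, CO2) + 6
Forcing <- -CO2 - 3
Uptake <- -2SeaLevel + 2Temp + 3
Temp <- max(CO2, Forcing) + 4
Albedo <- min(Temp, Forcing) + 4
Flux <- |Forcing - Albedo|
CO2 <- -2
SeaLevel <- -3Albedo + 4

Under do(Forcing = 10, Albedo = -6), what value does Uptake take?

The joint intervention fixes Forcing = 10, Albedo = -6, removing each variable's own equation.
Temp = max(CO2, Forcing) + 4  [with CO2=-2, Forcing=10]  = 14
SeaLevel = -3Albedo + 4  [with Albedo=-6]  = 22
Uptake = -2SeaLevel + 2Temp + 3  [with SeaLevel=22, Temp=14]  = -13

-13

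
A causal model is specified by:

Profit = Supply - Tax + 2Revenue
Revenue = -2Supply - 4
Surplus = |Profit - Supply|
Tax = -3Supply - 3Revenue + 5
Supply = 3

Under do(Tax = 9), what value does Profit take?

-26

The intervention breaks the incoming arrows to Tax: Tax = -3Supply - 3Revenue + 5 no longer applies, and Tax = 9.
Revenue = -2Supply - 4  [with Supply=3]  = -10
Profit = Supply - Tax + 2Revenue  [with Supply=3, Tax=9, Revenue=-10]  = -26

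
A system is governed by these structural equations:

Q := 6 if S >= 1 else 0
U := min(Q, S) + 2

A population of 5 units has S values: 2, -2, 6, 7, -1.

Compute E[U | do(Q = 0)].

Every unit gets Q=0 under the intervention. U values become 2, 0, 2, 2, 1; E[U|do(Q=0)] = 1.4.

1.4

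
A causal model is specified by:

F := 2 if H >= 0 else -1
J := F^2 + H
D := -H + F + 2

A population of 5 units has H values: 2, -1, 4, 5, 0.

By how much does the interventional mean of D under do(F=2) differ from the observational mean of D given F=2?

Under do(F=2), F's equation is replaced by F=2 for every unit. Per-unit D: 2, 5, 0, -1, 4. Mean = 2.
Conditioning on F=2 selects the 4 unit(s) with H ∈ {2, 4, 5, 0}. Their D values: 2, 0, -1, 4. Mean = 1.25.
Difference = 2 − 1.25 = 0.75.

0.75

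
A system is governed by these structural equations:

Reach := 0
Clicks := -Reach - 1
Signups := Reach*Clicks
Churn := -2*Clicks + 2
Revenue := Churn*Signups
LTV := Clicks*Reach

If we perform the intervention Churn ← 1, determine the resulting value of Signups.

0

Under do(Churn=1), the mechanism Churn := -2*Clicks + 2 is discarded; Churn is fixed at 1.
Since Signups is not a descendant of the intervened variable, it is unaffected.
Clicks = -Reach - 1  [with Reach=0]  = -1
Signups = Reach*Clicks  [with Reach=0, Clicks=-1]  = 0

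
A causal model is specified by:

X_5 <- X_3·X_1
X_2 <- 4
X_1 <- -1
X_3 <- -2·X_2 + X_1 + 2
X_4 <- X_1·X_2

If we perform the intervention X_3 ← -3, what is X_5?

do(X_3=-3) replaces the equation X_3 <- -2·X_2 + X_1 + 2 with the constant X_3 = -3.
X_5 = X_3·X_1  [with X_3=-3, X_1=-1]  = 3

3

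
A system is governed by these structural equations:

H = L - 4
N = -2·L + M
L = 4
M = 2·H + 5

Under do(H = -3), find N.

Under do(H=-3), the mechanism H = L - 4 is discarded; H is fixed at -3.
M = 2·H + 5  [with H=-3]  = -1
N = -2·L + M  [with L=4, M=-1]  = -9

-9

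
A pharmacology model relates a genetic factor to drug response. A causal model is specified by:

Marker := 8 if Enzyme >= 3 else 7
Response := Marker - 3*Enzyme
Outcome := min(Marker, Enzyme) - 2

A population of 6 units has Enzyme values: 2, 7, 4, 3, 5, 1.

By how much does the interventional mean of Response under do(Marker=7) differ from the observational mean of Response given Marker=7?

-6.5

The intervention sets Marker=7 in all 6 units regardless of Enzyme. Recomputing Response per unit gives 1, -14, -5, -2, -8, 4; average -4.
Observing Marker=7 restricts to units where Marker's equation naturally yields 7: Enzyme ∈ {2, 1}. In that subpopulation Response = 1, 4, mean 2.5.
Difference = -4 − 2.5 = -6.5.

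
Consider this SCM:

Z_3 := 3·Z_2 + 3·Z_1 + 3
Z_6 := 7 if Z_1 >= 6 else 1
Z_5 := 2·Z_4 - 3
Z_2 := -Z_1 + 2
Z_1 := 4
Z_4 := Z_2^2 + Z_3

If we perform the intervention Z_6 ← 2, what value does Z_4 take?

do(Z_6=2) replaces the equation Z_6 := 7 if Z_1 >= 6 else 1 with the constant Z_6 = 2.
No directed path runs from Z_6 to Z_4, so Z_4 keeps its natural value.
Z_2 = -Z_1 + 2  [with Z_1=4]  = -2
Z_3 = 3·Z_2 + 3·Z_1 + 3  [with Z_2=-2, Z_1=4]  = 9
Z_4 = Z_2^2 + Z_3  [with Z_2=-2, Z_3=9]  = 13

13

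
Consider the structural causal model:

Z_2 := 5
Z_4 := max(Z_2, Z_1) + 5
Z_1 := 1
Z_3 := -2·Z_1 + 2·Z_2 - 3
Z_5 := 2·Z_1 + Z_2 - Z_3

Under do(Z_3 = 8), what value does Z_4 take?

The intervention breaks the incoming arrows to Z_3: Z_3 := -2·Z_1 + 2·Z_2 - 3 no longer applies, and Z_3 = 8.
Z_4 is not downstream of the intervention, so its value is determined by the original equations.
Z_4 = max(Z_2, Z_1) + 5  [with Z_2=5, Z_1=1]  = 10

10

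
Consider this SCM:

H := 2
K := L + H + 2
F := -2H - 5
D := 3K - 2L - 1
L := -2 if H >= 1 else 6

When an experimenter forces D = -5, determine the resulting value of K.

Under do(D=-5), the mechanism D := 3K - 2L - 1 is discarded; D is fixed at -5.
Since K is not a descendant of the intervened variable, it is unaffected.
L = -2 if H >= 1 else 6  [with H=2]  = -2
K = L + H + 2  [with L=-2, H=2]  = 2

2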